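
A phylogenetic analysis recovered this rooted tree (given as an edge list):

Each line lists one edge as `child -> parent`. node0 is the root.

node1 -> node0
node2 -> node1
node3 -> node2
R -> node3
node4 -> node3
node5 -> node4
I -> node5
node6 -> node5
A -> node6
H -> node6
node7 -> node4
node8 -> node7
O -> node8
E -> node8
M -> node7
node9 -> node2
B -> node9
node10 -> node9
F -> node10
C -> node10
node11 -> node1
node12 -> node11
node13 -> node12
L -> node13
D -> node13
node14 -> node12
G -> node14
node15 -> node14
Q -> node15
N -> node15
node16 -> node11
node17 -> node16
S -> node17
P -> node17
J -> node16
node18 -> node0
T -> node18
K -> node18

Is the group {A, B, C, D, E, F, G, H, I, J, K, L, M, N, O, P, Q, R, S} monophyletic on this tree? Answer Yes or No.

The MRCA of the listed taxa is the root, so the smallest clade containing them is the whole tree.
That clade also contains T, which is not in the proposed group, so the group is not monophyletic.

No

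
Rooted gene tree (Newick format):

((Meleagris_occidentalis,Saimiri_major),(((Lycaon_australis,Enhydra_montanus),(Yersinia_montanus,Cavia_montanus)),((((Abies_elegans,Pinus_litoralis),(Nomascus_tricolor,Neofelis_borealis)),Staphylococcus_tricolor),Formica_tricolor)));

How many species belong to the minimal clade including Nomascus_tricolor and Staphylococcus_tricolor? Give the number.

5

The MRCA of Nomascus_tricolor and Staphylococcus_tricolor is the node subtending (((Abies_elegans,Pinus_litoralis),(Nomascus_tricolor,Neofelis_borealis)),Staphylococcus_tricolor).
That clade contains 5 terminal taxa: Abies_elegans, Neofelis_borealis, Nomascus_tricolor, Pinus_litoralis, Staphylococcus_tricolor.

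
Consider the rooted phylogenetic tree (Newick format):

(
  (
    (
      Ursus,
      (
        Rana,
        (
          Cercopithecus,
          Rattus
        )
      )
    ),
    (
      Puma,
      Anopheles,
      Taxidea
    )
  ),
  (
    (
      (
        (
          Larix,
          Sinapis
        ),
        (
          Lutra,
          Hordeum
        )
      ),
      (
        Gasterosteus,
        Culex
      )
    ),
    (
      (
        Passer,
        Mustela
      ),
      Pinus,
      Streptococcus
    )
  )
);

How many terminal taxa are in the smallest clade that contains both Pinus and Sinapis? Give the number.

10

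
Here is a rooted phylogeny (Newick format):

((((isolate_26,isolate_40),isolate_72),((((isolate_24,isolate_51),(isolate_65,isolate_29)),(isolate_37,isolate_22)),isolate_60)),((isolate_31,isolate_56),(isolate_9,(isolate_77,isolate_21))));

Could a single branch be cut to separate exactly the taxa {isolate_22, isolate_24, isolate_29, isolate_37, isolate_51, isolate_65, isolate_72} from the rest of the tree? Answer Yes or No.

No

The MRCA of the listed taxa subtends (((isolate_26,isolate_40),isolate_72),((((isolate_24,isolate_51),(isolate_65,isolate_29)),(isolate_37,isolate_22)),isolate_60)).
That clade also contains isolate_26, isolate_40, isolate_60, which are not in the proposed group, so the group is not monophyletic.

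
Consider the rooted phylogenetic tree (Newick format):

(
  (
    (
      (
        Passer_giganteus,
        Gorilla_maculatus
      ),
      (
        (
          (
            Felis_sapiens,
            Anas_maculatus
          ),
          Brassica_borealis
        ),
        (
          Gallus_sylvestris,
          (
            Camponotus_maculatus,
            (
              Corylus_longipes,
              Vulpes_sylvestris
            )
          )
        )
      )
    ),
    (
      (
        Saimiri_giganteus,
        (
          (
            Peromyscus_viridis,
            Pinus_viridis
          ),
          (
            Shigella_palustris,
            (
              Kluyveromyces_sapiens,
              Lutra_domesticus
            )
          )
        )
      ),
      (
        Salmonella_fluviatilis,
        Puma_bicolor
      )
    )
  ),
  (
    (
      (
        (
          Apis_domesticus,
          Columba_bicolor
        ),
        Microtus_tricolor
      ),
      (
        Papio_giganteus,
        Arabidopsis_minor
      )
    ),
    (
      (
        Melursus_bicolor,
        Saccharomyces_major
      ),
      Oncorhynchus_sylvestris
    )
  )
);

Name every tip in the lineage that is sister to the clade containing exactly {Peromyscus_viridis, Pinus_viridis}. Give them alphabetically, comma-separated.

The clade containing exactly {Peromyscus_viridis, Pinus_viridis} attaches to the tree at the node subtending ((Peromyscus_viridis,Pinus_viridis),(Shigella_palustris,(Kluyveromyces_sapiens,Lutra_domesticus))).
The other lineage descending from that same node — the sister group — is (Shigella_palustris,(Kluyveromyces_sapiens,Lutra_domesticus)); its 3 tips in alphabetical order are the answer.

Kluyveromyces_sapiens, Lutra_domesticus, Shigella_palustris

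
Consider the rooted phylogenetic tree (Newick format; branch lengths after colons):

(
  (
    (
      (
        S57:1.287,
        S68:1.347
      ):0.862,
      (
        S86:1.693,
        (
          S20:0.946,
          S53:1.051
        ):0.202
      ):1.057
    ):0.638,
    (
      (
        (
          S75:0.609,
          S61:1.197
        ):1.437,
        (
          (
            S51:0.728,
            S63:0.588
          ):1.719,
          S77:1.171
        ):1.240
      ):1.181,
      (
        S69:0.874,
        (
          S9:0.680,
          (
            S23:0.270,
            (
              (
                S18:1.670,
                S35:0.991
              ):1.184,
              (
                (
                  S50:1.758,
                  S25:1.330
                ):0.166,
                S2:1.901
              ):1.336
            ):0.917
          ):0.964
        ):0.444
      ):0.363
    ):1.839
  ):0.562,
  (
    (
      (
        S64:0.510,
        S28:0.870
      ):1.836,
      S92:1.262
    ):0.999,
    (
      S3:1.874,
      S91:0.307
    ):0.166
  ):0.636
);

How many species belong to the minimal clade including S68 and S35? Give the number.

18

The MRCA of S68 and S35 is the node subtending (((S57,S68),(S86,(S20,S53))),(((S75,S61),((S51,S63),S77)),(S69,(S9,(S23,((S18,S35),((S50,S25),S2))))))).
That clade contains 18 terminal taxa: S18, S2, S20, S23, S25, S35, S50, S51, S53, S57, S61, S63, S68, S69, S75, S77, S86, S9.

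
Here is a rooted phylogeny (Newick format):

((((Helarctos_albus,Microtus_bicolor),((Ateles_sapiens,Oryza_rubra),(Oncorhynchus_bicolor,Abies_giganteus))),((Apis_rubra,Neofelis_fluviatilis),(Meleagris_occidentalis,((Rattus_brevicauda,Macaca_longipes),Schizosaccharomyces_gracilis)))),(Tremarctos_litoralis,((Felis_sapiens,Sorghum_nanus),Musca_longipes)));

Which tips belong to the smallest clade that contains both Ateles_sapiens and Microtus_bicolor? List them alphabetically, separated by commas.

Tracing Ateles_sapiens: it sits inside (Ateles_sapiens,Oryza_rubra).
Tracing Microtus_bicolor: it sits inside (Helarctos_albus,Microtus_bicolor).
The smallest clade enclosing both is ((Helarctos_albus,Microtus_bicolor),((Ateles_sapiens,Oryza_rubra),(Oncorhynchus_bicolor,Abies_giganteus))); the answer is its 6 terminal taxa in alphabetical order.

Abies_giganteus, Ateles_sapiens, Helarctos_albus, Microtus_bicolor, Oncorhynchus_bicolor, Oryza_rubra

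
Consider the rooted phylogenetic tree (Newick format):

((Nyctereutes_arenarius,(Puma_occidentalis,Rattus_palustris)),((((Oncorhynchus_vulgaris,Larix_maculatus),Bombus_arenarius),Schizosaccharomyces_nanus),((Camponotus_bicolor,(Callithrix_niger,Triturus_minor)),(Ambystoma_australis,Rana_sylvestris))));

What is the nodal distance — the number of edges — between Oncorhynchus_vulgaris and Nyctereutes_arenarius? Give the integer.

The MRCA of Oncorhynchus_vulgaris and Nyctereutes_arenarius is the root of the tree.
From Oncorhynchus_vulgaris up to that node: 5 branches. From Nyctereutes_arenarius up to the same node: 2 branches. Total: 5 + 2 = 7.

7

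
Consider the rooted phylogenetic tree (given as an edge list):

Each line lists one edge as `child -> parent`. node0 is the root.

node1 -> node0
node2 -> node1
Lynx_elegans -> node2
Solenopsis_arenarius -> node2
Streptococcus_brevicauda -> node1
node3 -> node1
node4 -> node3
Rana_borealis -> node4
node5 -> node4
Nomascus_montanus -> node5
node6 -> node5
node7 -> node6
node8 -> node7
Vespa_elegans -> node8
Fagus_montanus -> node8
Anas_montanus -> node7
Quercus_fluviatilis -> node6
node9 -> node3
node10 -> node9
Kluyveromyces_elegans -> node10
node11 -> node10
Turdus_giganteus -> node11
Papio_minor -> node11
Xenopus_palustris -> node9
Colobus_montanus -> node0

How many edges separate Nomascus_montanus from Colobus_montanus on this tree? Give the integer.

The MRCA of Nomascus_montanus and Colobus_montanus is the root of the tree.
From Nomascus_montanus up to that node: 5 branches. From Colobus_montanus up to the same node: 1 branch. Total: 5 + 1 = 6.

6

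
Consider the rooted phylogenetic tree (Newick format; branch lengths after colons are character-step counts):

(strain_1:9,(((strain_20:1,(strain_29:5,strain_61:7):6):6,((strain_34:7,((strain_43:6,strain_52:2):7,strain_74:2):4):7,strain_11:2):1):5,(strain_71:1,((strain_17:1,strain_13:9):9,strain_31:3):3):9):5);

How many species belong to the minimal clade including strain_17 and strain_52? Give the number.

12

The MRCA of strain_17 and strain_52 is the node subtending (((strain_20,(strain_29,strain_61)),((strain_34,((strain_43,strain_52),strain_74)),strain_11)),(strain_71,((strain_17,strain_13),strain_31))).
That clade contains 12 terminal taxa: strain_11, strain_13, strain_17, strain_20, strain_29, strain_31, strain_34, strain_43, strain_52, strain_61, strain_71, strain_74.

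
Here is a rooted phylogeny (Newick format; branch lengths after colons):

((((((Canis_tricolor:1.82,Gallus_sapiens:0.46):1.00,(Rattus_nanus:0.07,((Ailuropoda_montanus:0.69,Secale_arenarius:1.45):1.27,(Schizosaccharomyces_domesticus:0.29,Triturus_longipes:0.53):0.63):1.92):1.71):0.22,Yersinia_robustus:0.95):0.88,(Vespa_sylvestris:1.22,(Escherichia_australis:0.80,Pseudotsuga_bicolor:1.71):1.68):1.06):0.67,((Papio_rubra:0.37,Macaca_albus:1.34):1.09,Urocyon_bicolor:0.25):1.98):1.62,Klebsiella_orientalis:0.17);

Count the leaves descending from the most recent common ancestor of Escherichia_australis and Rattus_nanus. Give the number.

The MRCA of Escherichia_australis and Rattus_nanus is the node subtending ((((Canis_tricolor,Gallus_sapiens),(Rattus_nanus,((Ailuropoda_montanus,Secale_arenarius),(Schizosaccharomyces_domesticus,Triturus_longipes)))),Yersinia_robustus),(Vespa_sylvestris,(Escherichia_australis,Pseudotsuga_bicolor))).
That clade contains 11 terminal taxa: Ailuropoda_montanus, Canis_tricolor, Escherichia_australis, Gallus_sapiens, Pseudotsuga_bicolor, Rattus_nanus, Schizosaccharomyces_domesticus, Secale_arenarius, Triturus_longipes, Vespa_sylvestris, Yersinia_robustus.

11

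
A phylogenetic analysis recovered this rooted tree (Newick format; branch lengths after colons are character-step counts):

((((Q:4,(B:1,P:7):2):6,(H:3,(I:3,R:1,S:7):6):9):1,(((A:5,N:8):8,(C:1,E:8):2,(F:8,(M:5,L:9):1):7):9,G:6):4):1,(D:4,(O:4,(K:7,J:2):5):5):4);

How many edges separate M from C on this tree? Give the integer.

5

The MRCA of M and C is the node subtending ((A,N),(C,E),(F,(M,L))).
From M up to that node: 3 branches. From C up to the same node: 2 branches. Total: 3 + 2 = 5.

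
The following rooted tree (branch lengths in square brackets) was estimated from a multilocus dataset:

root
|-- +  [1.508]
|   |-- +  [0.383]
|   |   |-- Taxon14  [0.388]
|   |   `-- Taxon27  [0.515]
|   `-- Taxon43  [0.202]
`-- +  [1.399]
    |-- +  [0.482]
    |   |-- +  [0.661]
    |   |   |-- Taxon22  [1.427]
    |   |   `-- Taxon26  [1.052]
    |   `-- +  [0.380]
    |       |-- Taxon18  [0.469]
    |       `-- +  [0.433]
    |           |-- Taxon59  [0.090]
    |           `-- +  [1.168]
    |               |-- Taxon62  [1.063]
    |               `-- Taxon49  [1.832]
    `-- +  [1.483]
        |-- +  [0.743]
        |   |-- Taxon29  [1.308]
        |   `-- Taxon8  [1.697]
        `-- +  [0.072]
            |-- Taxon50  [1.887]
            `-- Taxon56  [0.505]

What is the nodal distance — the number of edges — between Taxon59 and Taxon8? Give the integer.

7

The MRCA of Taxon59 and Taxon8 is the node subtending (((Taxon22,Taxon26),(Taxon18,(Taxon59,(Taxon62,Taxon49)))),((Taxon29,Taxon8),(Taxon50,Taxon56))).
From Taxon59 up to that node: 4 branches. From Taxon8 up to the same node: 3 branches. Total: 4 + 3 = 7.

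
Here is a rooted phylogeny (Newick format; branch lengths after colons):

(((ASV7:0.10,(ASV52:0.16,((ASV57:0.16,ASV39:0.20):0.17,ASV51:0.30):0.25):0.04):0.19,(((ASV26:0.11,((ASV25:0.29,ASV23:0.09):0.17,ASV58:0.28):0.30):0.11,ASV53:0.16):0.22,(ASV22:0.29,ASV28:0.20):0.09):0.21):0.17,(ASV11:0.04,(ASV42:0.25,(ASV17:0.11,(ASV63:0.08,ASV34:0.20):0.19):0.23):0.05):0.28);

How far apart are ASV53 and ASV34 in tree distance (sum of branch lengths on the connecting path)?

1.71

The path runs ASV53 → … → MRCA → … → ASV34; the MRCA is the root of the tree.
Branch lengths along that path: 0.16 + 0.22 + 0.21 + 0.17 + 0.28 + 0.05 + 0.23 + 0.19 + 0.20 = 1.71.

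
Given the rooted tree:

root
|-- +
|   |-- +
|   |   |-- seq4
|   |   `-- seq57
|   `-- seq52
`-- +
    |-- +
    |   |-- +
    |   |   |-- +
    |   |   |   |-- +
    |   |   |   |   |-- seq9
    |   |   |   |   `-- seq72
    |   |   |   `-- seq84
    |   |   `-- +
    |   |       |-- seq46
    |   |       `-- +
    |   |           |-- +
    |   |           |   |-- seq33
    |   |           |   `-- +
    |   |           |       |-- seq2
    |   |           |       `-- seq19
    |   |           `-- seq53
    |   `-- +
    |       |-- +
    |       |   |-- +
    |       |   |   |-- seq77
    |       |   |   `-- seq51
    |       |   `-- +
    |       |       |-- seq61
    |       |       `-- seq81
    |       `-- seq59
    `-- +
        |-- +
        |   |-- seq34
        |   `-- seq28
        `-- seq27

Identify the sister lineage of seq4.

seq4 attaches to the tree at the node subtending (seq4,seq57).
The other lineage descending from that same node — the sister group — is the single tip seq57.

seq57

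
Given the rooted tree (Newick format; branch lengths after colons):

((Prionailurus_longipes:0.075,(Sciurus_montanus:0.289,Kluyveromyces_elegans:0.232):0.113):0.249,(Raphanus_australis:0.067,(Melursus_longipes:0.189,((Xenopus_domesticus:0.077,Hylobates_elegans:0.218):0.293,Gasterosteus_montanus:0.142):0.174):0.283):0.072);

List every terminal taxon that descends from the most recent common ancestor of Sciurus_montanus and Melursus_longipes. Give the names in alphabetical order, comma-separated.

Gasterosteus_montanus, Hylobates_elegans, Kluyveromyces_elegans, Melursus_longipes, Prionailurus_longipes, Raphanus_australis, Sciurus_montanus, Xenopus_domesticus

Tracing Sciurus_montanus: it sits inside (Sciurus_montanus,Kluyveromyces_elegans).
Tracing Melursus_longipes: it sits inside (Melursus_longipes,((Xenopus_domesticus,Hylobates_elegans),Gasterosteus_montanus)).
The smallest clade enclosing both is the whole tree (their MRCA is the root), so the answer is all 8 tips in alphabetical order.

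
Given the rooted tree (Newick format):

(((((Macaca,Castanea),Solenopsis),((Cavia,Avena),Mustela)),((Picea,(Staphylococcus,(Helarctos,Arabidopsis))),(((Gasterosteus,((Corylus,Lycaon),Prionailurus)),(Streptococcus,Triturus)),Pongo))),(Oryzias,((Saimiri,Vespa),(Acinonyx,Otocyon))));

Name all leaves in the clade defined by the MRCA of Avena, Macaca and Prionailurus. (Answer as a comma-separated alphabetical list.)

Arabidopsis, Avena, Castanea, Cavia, Corylus, Gasterosteus, Helarctos, Lycaon, Macaca, Mustela, Picea, Pongo, Prionailurus, Solenopsis, Staphylococcus, Streptococcus, Triturus

Tracing Avena: it sits inside (Cavia,Avena).
Tracing Macaca: it sits inside (Macaca,Castanea).
Tracing Prionailurus: it sits inside ((Corylus,Lycaon),Prionailurus).
The smallest clade enclosing all 3 is ((((Macaca,Castanea),Solenopsis),((Cavia,Avena),Mustela)),((Picea,(Staphylococcus,(Helarctos,Arabidopsis))),(((Gasterosteus,((Corylus,Lycaon),Prionailurus)),(Streptococcus,Triturus)),Pongo))); the answer is its 17 terminal taxa in alphabetical order.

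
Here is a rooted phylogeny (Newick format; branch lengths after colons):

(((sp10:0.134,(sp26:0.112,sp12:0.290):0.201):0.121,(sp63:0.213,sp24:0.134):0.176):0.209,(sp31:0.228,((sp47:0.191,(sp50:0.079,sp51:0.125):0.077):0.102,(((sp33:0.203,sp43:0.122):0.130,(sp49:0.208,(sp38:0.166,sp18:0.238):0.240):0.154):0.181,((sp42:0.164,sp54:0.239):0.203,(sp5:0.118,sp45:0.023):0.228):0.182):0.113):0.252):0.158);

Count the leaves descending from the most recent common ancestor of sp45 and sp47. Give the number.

The MRCA of sp45 and sp47 is the node subtending ((sp47,(sp50,sp51)),(((sp33,sp43),(sp49,(sp38,sp18))),((sp42,sp54),(sp5,sp45)))).
That clade contains 12 terminal taxa: sp18, sp33, sp38, sp42, sp43, sp45, sp47, sp49, sp5, sp50, sp51, sp54.

12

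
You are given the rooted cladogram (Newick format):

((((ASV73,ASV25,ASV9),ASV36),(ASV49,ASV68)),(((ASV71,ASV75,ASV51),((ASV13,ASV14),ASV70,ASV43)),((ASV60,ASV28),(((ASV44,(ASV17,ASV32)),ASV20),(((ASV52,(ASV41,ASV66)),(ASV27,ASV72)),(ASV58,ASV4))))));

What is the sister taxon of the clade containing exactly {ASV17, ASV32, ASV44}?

ASV20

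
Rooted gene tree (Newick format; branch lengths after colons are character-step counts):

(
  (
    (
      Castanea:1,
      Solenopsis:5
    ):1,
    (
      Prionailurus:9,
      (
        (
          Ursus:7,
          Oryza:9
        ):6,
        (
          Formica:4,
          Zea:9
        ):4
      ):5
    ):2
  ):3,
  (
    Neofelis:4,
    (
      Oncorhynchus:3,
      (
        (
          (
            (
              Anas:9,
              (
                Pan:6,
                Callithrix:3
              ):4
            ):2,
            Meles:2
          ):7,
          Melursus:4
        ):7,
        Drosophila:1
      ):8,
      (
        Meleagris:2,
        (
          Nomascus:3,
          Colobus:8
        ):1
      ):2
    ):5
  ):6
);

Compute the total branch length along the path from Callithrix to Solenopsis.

51

The path runs Callithrix → … → MRCA → … → Solenopsis; the MRCA is the root of the tree.
Branch lengths along that path: 3 + 4 + 2 + 7 + 7 + 8 + 5 + 6 + 3 + 1 + 5 = 51.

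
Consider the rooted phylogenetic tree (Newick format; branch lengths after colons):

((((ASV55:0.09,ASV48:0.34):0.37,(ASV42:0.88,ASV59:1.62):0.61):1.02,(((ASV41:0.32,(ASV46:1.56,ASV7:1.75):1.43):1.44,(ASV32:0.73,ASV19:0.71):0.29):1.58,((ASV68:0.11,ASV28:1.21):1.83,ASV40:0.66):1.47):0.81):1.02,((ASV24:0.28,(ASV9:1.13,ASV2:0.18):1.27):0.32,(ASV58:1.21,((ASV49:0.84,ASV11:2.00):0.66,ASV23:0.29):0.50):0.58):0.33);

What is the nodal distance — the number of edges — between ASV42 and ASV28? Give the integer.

7

The MRCA of ASV42 and ASV28 is the node subtending (((ASV55,ASV48),(ASV42,ASV59)),(((ASV41,(ASV46,ASV7)),(ASV32,ASV19)),((ASV68,ASV28),ASV40))).
From ASV42 up to that node: 3 branches. From ASV28 up to the same node: 4 branches. Total: 3 + 4 = 7.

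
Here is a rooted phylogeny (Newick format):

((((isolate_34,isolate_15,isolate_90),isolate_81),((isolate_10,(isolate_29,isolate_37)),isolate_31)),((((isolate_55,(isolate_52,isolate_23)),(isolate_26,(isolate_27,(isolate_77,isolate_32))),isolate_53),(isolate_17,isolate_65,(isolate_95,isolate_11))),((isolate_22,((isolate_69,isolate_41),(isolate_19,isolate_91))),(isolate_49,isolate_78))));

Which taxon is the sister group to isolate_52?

isolate_23

isolate_52 attaches to the tree at the node subtending (isolate_52,isolate_23).
The other lineage descending from that same node — the sister group — is the single tip isolate_23.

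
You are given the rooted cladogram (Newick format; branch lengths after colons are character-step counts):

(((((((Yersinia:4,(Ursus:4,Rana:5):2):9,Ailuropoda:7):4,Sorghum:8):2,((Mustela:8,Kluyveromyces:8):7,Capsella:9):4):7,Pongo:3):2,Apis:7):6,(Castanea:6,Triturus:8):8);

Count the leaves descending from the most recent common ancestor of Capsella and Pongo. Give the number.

9

The MRCA of Capsella and Pongo is the node subtending (((((Yersinia,(Ursus,Rana)),Ailuropoda),Sorghum),((Mustela,Kluyveromyces),Capsella)),Pongo).
That clade contains 9 terminal taxa: Ailuropoda, Capsella, Kluyveromyces, Mustela, Pongo, Rana, Sorghum, Ursus, Yersinia.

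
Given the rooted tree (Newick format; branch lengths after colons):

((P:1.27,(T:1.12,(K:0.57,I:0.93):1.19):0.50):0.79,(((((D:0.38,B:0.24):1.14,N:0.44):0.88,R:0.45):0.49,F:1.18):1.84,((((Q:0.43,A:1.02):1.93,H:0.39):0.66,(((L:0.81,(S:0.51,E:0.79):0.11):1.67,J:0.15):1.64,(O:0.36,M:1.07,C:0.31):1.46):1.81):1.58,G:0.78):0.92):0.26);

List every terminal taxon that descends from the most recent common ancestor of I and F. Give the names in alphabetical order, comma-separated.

Tracing I: it sits inside (K,I).
Tracing F: it sits inside ((((D,B),N),R),F).
The smallest clade enclosing both is the whole tree (their MRCA is the root), so the answer is all 20 tips in alphabetical order.

A, B, C, D, E, F, G, H, I, J, K, L, M, N, O, P, Q, R, S, T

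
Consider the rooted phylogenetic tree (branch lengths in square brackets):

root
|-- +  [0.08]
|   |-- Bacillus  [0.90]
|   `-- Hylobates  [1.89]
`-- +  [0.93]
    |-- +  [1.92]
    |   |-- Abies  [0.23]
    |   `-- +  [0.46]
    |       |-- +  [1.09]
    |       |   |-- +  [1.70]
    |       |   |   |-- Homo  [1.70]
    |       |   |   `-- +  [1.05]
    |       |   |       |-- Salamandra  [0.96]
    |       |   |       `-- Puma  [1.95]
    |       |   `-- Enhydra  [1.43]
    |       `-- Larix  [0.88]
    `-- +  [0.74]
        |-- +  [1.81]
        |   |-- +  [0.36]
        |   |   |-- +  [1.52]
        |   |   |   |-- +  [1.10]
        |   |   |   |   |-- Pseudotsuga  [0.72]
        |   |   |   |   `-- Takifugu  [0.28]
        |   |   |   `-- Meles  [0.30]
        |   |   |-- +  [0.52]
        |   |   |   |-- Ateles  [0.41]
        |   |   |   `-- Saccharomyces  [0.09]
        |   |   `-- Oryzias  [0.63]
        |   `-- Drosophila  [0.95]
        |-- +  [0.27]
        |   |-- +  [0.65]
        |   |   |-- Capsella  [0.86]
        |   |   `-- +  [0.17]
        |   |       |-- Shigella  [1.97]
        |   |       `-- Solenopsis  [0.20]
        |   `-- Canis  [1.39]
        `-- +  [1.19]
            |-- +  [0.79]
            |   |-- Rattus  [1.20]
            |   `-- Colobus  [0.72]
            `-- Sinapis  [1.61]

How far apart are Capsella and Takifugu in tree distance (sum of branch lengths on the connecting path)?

The path runs Capsella → … → MRCA → … → Takifugu; the MRCA is the node subtending (((((Pseudotsuga,Takifugu),Meles),(Ateles,Saccharomyces),Oryzias),Drosophila),((Capsella,(Shigella,Solenopsis)),Canis),((Rattus,Colobus),Sinapis)).
Branch lengths along that path: 0.86 + 0.65 + 0.27 + 1.81 + 0.36 + 1.52 + 1.10 + 0.28 = 6.85.

6.85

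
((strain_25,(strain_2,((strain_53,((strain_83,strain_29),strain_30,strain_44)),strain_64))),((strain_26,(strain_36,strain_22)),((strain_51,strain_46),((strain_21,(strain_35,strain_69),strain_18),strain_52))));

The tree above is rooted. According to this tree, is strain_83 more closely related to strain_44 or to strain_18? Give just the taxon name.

strain_44

The MRCA of strain_83 and strain_44 subtends ((strain_83,strain_29),strain_30,strain_44) (4 taxa).
The MRCA of strain_83 and strain_18 is the root, subtending the entire tree (18 taxa).
The first is nested inside the second, so strain_83 shares a more recent common ancestor with strain_44.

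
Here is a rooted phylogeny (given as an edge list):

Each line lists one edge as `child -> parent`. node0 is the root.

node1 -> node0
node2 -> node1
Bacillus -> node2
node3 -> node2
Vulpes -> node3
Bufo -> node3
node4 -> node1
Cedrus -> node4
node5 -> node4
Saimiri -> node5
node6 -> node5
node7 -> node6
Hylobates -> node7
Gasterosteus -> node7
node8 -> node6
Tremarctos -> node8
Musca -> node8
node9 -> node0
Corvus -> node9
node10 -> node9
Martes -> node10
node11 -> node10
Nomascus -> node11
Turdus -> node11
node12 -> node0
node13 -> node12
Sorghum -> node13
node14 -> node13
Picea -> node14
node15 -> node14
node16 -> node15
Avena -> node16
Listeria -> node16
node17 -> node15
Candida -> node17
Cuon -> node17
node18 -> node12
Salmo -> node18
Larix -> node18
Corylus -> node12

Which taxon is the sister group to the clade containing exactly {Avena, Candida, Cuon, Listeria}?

The clade containing exactly {Avena, Candida, Cuon, Listeria} attaches to the tree at the node subtending (Picea,((Avena,Listeria),(Candida,Cuon))).
The other lineage descending from that same node — the sister group — is the single tip Picea.

Picea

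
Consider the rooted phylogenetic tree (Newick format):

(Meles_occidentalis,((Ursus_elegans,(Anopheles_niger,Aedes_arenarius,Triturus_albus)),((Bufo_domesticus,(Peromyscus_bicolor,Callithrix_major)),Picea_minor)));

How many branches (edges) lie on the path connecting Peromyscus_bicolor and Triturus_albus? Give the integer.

The MRCA of Peromyscus_bicolor and Triturus_albus is the node subtending ((Ursus_elegans,(Anopheles_niger,Aedes_arenarius,Triturus_albus)),((Bufo_domesticus,(Peromyscus_bicolor,Callithrix_major)),Picea_minor)).
From Peromyscus_bicolor up to that node: 4 branches. From Triturus_albus up to the same node: 3 branches. Total: 4 + 3 = 7.

7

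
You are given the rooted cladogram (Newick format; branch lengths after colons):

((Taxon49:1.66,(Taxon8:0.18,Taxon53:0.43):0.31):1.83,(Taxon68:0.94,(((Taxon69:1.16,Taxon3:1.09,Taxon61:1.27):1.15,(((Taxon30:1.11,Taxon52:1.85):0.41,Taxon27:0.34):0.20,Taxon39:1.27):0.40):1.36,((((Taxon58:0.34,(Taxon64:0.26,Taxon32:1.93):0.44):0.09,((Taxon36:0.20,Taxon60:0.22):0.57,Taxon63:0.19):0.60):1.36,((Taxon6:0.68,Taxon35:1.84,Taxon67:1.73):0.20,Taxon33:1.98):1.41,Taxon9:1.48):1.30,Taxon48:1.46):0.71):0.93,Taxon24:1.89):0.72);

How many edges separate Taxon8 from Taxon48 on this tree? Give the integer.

The MRCA of Taxon8 and Taxon48 is the root of the tree.
From Taxon8 up to that node: 3 branches. From Taxon48 up to the same node: 4 branches. Total: 3 + 4 = 7.

7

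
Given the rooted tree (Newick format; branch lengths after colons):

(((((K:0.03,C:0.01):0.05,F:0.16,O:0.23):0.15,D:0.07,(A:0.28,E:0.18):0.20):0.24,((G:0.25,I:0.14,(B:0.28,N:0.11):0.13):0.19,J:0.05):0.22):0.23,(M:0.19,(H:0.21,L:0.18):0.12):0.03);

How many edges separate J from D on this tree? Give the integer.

4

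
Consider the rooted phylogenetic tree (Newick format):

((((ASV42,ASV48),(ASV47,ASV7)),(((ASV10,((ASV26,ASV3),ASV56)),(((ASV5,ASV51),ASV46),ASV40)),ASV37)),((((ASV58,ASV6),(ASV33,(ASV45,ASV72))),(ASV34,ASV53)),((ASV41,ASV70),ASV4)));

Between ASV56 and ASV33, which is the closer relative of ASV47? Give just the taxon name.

ASV56

The MRCA of ASV47 and ASV56 subtends (((ASV42,ASV48),(ASV47,ASV7)),(((ASV10,((ASV26,ASV3),ASV56)),(((ASV5,ASV51),ASV46),ASV40)),ASV37)) (13 taxa).
The MRCA of ASV47 and ASV33 is the root, subtending the entire tree (23 taxa).
The first is nested inside the second, so ASV47 shares a more recent common ancestor with ASV56.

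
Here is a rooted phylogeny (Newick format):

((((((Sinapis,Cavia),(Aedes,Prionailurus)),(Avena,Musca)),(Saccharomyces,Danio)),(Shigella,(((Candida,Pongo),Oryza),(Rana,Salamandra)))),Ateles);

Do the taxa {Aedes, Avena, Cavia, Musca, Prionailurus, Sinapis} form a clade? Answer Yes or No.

Yes

The most recent common ancestor of these taxa subtends (((Sinapis,Cavia),(Aedes,Prionailurus)),(Avena,Musca)).
That clade has exactly 6 tips — every listed taxon and nothing else — so the group is monophyletic.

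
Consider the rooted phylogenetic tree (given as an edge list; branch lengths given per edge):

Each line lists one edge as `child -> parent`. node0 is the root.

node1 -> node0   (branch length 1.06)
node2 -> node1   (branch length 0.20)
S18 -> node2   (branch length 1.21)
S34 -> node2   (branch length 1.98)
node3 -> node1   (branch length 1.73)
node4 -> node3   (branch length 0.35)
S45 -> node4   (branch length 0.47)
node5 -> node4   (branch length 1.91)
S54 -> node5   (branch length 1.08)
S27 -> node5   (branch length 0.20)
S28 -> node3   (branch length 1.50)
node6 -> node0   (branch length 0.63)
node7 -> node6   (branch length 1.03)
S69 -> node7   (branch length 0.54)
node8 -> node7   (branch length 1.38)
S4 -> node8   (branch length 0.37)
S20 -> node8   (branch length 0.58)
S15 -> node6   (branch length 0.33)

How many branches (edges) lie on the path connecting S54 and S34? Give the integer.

6

The MRCA of S54 and S34 is the node subtending ((S18,S34),((S45,(S54,S27)),S28)).
From S54 up to that node: 4 branches. From S34 up to the same node: 2 branches. Total: 4 + 2 = 6.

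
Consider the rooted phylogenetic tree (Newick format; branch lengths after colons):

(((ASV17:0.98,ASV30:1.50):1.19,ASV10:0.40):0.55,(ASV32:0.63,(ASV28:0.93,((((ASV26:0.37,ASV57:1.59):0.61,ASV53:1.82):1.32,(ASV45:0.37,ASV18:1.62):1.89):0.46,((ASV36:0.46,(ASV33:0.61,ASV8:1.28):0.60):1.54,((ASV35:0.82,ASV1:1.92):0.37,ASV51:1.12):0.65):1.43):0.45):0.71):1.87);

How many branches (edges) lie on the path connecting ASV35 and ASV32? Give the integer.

The MRCA of ASV35 and ASV32 is the node subtending (ASV32,(ASV28,((((ASV26,ASV57),ASV53),(ASV45,ASV18)),((ASV36,(ASV33,ASV8)),((ASV35,ASV1),ASV51))))).
From ASV35 up to that node: 6 branches. From ASV32 up to the same node: 1 branch. Total: 6 + 1 = 7.

7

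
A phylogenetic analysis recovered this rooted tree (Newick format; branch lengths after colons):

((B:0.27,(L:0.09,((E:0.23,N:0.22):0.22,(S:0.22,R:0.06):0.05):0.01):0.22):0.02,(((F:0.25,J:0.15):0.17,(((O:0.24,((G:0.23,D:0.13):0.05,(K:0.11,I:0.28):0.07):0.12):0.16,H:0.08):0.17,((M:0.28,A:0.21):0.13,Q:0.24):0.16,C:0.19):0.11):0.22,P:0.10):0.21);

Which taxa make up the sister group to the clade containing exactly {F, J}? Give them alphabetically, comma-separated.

A, C, D, G, H, I, K, M, O, Q

The clade containing exactly {F, J} attaches to the tree at the node subtending ((F,J),(((O,((G,D),(K,I))),H),((M,A),Q),C)).
The other lineage descending from that same node — the sister group — is (((O,((G,D),(K,I))),H),((M,A),Q),C); its 10 tips in alphabetical order are the answer.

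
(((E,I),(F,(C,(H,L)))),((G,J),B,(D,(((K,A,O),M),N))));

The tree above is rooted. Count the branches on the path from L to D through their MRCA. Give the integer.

The MRCA of L and D is the root of the tree.
From L up to that node: 5 branches. From D up to the same node: 3 branches. Total: 5 + 3 = 8.

8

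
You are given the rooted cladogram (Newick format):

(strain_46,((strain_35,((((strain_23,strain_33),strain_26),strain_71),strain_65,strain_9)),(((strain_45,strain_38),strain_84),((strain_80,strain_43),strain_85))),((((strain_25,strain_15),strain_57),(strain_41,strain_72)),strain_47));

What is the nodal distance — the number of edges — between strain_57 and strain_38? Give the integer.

9

The MRCA of strain_57 and strain_38 is the root of the tree.
From strain_57 up to that node: 4 branches. From strain_38 up to the same node: 5 branches. Total: 4 + 5 = 9.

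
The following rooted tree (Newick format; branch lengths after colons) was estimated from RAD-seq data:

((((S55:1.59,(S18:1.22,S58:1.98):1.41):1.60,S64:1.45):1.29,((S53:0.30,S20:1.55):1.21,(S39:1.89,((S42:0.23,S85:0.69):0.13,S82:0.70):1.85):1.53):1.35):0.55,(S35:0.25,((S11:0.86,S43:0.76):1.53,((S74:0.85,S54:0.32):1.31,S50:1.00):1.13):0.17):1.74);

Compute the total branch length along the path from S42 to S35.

7.63

The path runs S42 → … → MRCA → … → S35; the MRCA is the root of the tree.
Branch lengths along that path: 0.23 + 0.13 + 1.85 + 1.53 + 1.35 + 0.55 + 1.74 + 0.25 = 7.63.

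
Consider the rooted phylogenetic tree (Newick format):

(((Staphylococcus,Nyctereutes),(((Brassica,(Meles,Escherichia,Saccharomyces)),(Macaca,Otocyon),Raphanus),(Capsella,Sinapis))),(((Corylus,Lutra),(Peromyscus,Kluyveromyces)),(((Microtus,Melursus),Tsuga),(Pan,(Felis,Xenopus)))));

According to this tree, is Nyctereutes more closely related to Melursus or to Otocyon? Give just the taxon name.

Otocyon

The MRCA of Nyctereutes and Otocyon subtends ((Staphylococcus,Nyctereutes),(((Brassica,(Meles,Escherichia,Saccharomyces)),(Macaca,Otocyon),Raphanus),(Capsella,Sinapis))) (11 taxa).
The MRCA of Nyctereutes and Melursus is the root, subtending the entire tree (21 taxa).
The first is nested inside the second, so Nyctereutes shares a more recent common ancestor with Otocyon.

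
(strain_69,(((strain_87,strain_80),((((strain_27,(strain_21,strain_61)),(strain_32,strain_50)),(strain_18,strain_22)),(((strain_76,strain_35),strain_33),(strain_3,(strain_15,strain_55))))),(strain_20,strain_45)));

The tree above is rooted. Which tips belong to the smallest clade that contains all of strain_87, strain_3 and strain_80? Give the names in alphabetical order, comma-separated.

strain_15, strain_18, strain_21, strain_22, strain_27, strain_3, strain_32, strain_33, strain_35, strain_50, strain_55, strain_61, strain_76, strain_80, strain_87

Tracing strain_87: it sits inside (strain_87,strain_80).
Tracing strain_3: it sits inside (strain_3,(strain_15,strain_55)).
Tracing strain_80: it sits inside (strain_87,strain_80).
The smallest clade enclosing all 3 is ((strain_87,strain_80),((((strain_27,(strain_21,strain_61)),(strain_32,strain_50)),(strain_18,strain_22)),(((strain_76,strain_35),strain_33),(strain_3,(strain_15,strain_55))))); the answer is its 15 terminal taxa in alphabetical order.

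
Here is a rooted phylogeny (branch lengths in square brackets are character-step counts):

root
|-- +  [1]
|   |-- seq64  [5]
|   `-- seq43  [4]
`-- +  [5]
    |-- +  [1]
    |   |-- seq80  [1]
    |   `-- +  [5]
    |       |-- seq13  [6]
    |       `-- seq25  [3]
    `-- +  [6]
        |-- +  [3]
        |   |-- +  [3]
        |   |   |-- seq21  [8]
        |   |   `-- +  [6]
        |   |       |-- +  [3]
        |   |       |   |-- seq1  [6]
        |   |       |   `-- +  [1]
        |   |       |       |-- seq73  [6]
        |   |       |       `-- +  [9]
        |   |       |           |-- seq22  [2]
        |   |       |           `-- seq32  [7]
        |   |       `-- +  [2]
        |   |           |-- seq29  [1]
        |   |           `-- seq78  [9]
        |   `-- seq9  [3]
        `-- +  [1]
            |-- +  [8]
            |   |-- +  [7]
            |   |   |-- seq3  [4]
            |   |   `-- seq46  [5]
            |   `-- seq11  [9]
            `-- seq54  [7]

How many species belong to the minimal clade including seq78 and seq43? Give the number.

17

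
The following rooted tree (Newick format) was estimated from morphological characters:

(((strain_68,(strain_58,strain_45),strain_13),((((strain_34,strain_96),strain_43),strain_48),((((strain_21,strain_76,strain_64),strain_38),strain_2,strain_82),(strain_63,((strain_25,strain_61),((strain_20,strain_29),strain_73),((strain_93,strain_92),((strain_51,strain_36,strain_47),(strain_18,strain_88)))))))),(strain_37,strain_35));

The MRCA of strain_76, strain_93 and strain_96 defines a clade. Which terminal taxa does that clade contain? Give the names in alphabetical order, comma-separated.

strain_18, strain_2, strain_20, strain_21, strain_25, strain_29, strain_34, strain_36, strain_38, strain_43, strain_47, strain_48, strain_51, strain_61, strain_63, strain_64, strain_73, strain_76, strain_82, strain_88, strain_92, strain_93, strain_96

Tracing strain_76: it sits inside (strain_21,strain_76,strain_64).
Tracing strain_93: it sits inside (strain_93,strain_92).
Tracing strain_96: it sits inside (strain_34,strain_96).
The smallest clade enclosing all 3 is ((((strain_34,strain_96),strain_43),strain_48),((((strain_21,strain_76,strain_64),strain_38),strain_2,strain_82),(strain_63,((strain_25,strain_61),((strain_20,strain_29),strain_73),((strain_93,strain_92),((strain_51,strain_36,strain_47),(strain_18,strain_88))))))); the answer is its 23 terminal taxa in alphabetical order.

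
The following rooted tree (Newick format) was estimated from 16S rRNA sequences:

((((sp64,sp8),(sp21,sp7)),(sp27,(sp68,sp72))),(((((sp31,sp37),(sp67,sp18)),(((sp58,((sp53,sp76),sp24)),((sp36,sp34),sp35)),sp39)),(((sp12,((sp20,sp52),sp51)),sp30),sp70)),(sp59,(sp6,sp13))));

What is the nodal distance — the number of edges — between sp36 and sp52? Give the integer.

The MRCA of sp36 and sp52 is the node subtending ((((sp31,sp37),(sp67,sp18)),(((sp58,((sp53,sp76),sp24)),((sp36,sp34),sp35)),sp39)),(((sp12,((sp20,sp52),sp51)),sp30),sp70)).
From sp36 up to that node: 6 branches. From sp52 up to the same node: 6 branches. Total: 6 + 6 = 12.

12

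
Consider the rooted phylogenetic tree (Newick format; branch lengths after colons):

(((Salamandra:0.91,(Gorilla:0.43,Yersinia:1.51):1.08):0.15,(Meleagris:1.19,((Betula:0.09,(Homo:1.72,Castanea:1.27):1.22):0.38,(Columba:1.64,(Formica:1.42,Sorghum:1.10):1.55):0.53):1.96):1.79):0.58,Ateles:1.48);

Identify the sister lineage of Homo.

Castanea

Homo attaches to the tree at the node subtending (Homo,Castanea).
The other lineage descending from that same node — the sister group — is the single tip Castanea.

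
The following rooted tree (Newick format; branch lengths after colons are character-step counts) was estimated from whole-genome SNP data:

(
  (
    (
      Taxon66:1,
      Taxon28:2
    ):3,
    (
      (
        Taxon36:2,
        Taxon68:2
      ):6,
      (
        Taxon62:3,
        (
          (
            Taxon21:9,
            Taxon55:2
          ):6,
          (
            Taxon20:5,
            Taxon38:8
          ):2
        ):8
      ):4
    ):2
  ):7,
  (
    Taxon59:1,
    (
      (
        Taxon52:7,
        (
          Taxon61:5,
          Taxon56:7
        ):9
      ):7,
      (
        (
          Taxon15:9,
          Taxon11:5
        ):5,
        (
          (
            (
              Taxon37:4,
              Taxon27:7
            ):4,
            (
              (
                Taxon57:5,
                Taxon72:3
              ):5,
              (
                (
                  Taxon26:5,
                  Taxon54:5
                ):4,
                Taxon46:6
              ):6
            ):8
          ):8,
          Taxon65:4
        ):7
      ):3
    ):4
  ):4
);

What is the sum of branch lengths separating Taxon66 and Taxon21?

33

The path runs Taxon66 → … → MRCA → … → Taxon21; the MRCA is the node subtending ((Taxon66,Taxon28),((Taxon36,Taxon68),(Taxon62,((Taxon21,Taxon55),(Taxon20,Taxon38))))).
Branch lengths along that path: 1 + 3 + 2 + 4 + 8 + 6 + 9 = 33.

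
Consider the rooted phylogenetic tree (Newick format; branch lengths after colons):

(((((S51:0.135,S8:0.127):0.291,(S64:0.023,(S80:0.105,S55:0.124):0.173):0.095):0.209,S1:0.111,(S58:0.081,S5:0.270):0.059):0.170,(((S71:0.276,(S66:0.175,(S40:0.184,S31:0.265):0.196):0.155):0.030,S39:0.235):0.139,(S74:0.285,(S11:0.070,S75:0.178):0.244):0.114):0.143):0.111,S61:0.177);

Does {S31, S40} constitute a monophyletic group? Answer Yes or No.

The most recent common ancestor of these taxa subtends (S40,S31).
That clade has exactly 2 tips — every listed taxon and nothing else — so the group is monophyletic.

Yes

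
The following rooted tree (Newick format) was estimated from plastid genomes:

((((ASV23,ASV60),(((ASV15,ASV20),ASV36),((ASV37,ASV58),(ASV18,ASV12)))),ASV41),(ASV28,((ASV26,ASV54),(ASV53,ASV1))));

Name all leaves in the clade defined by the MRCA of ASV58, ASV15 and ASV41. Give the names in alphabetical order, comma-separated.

Tracing ASV58: it sits inside (ASV37,ASV58).
Tracing ASV15: it sits inside (ASV15,ASV20).
Tracing ASV41: it sits inside (((ASV23,ASV60),(((ASV15,ASV20),ASV36),((ASV37,ASV58),(ASV18,ASV12)))),ASV41).
The smallest clade enclosing all 3 is (((ASV23,ASV60),(((ASV15,ASV20),ASV36),((ASV37,ASV58),(ASV18,ASV12)))),ASV41); the answer is its 10 terminal taxa in alphabetical order.

ASV12, ASV15, ASV18, ASV20, ASV23, ASV36, ASV37, ASV41, ASV58, ASV60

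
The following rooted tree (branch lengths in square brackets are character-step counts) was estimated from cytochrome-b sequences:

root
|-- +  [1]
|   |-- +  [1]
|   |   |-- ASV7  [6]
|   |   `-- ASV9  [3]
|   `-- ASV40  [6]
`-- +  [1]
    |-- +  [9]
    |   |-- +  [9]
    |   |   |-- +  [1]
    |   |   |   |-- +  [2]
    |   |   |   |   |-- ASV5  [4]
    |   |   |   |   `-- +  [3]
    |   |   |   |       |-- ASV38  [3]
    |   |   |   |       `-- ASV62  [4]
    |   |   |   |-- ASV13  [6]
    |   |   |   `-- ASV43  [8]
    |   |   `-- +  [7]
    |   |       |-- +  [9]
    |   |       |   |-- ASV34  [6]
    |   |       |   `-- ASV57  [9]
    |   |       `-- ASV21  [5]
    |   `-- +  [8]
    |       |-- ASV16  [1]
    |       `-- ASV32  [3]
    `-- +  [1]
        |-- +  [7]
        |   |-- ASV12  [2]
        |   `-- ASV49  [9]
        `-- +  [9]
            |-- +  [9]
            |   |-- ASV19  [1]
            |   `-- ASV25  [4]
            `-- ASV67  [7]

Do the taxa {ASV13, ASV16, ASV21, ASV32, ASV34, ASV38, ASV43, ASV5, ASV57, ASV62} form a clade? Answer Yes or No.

The most recent common ancestor of these taxa subtends ((((ASV5,(ASV38,ASV62)),ASV13,ASV43),((ASV34,ASV57),ASV21)),(ASV16,ASV32)).
That clade has exactly 10 tips — every listed taxon and nothing else — so the group is monophyletic.

Yes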